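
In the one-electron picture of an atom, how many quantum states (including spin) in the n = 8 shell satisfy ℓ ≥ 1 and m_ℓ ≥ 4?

20

Go through ℓ = 0, …, 7 (the values permitted for n = 8).
Per ℓ-value: ℓ=4 → 1; ℓ=5 → 2; ℓ=6 → 3; ℓ=7 → 4.
Orbitals: 1 + 2 + 3 + 4 = 10. Each orbital carries two spin states, so 10 × 2 = 20 states.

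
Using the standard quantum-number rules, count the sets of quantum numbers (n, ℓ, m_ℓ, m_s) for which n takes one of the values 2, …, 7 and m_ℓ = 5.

Treat each shell separately and count matching orbitals:
n=6 → 1; n=7 → 2.
Orbitals: 1 + 2 = 3. Including both spin states (m_s = ±1/2) gives 2 × 3 = 6 states.

6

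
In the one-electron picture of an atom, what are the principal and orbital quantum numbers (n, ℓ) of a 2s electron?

The leading integer gives n = 2; the letter 's' means ℓ = 0.

n = 2, ℓ = 0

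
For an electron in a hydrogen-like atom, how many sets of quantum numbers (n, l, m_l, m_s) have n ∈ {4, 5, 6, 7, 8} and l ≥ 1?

370

Count contributing orbitals for each principal shell:
n=4 → 15; n=5 → 24; n=6 → 35; n=7 → 48; n=8 → 63.
Orbitals: 15 + 24 + 35 + 48 + 63 = 185. Including both spin states (m_s = ±1/2) gives 2 × 185 = 370 states.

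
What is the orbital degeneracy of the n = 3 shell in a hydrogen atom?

The n = 3 shell contains n² = 3² = 9 orbitals.

9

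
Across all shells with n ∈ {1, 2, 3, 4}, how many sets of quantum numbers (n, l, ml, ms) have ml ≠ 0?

40

Treat each shell separately and count matching orbitals:
n=2 → 2; n=3 → 6; n=4 → 12.
Orbitals: 2 + 6 + 12 = 20. Including both spin states (ms = ±1/2) gives 2 × 20 = 40 states.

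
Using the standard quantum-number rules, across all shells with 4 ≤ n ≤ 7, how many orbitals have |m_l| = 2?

Count contributing orbitals for each principal shell:
n=4 → 4; n=5 → 6; n=6 → 8; n=7 → 10.
Total orbitals: 4 + 6 + 8 + 10 = 28.

28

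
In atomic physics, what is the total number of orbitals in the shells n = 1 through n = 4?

Shell n has n² orbitals: 1²=1 + 2²=4 + 3²=9 + 4²=16 = 30 orbitals.

30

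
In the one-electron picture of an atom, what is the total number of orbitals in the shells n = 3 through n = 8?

199

Shell n has n² orbitals: 3²=9 + 4²=16 + 5²=25 + 6²=36 + 7²=49 + 8²=64 = 199 orbitals.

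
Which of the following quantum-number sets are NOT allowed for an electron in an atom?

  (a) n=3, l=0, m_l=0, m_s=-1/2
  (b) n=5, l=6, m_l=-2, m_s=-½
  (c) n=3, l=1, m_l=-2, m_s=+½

(b) and (c)

(b) has l = 6 ≥ n = 5, violating 0 ≤ l ≤ n−1.
(c) has |m_l| = 2 > l = 1, violating −l ≤ m_l ≤ l.
The remaining set (a) satisfies all four rules.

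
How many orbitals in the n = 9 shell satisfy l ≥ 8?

17

For n = 9, l ranges over 0 … 8.
The (l, m_l) pairs meeting l ≥ 8 give: l=8 → 17.
Total orbitals: 17.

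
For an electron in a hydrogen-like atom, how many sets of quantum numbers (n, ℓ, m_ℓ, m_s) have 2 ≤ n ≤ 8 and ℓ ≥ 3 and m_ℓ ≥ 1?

Go shell by shell, enumerating (ℓ, m_ℓ) with ℓ ≥ 3 and m_ℓ ≥ 1:
n=4 → 3; n=5 → 7; n=6 → 12; n=7 → 18; n=8 → 25.
Orbitals: 3 + 7 + 12 + 18 + 25 = 65. Including both spin states (m_s = ±1/2) gives 2 × 65 = 130 states.

130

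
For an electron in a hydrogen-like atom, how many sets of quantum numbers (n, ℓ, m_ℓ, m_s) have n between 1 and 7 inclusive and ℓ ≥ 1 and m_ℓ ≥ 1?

Work shell by shell — for each n, count the (ℓ, m_ℓ) pairs that satisfy ℓ ≥ 1 and m_ℓ ≥ 1:
n=2 → 1; n=3 → 3; n=4 → 6; n=5 → 10; n=6 → 15; n=7 → 21.
Orbitals: 1 + 3 + 6 + 10 + 15 + 21 = 56. Including both spin states (m_s = ±1/2) gives 2 × 56 = 112 states.

112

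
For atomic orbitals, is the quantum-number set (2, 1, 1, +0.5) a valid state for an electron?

n = 2 is a positive integer. l = 1 satisfies 0 ≤ l ≤ n−1 = 1. m_l = 1 lies in the range −l … +l (here −1 … 1). m_s = +1/2 is one of ±1/2.
All four constraints are satisfied.

Allowed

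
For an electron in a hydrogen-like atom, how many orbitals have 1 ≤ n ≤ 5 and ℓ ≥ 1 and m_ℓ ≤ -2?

Count contributing orbitals for each principal shell:
n=3 → 1; n=4 → 3; n=5 → 6.
Total orbitals: 1 + 3 + 6 = 10.

10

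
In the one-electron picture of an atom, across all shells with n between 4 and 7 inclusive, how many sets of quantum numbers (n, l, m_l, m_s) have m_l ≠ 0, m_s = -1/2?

104

Count contributing orbitals for each principal shell:
n=4 → 12; n=5 → 20; n=6 → 30; n=7 → 42.
Orbitals: 12 + 20 + 30 + 42 = 104. With m_s fixed to -1/2 there is one state per orbital, so 104 states.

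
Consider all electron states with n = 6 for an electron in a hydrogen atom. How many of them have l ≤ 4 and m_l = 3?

With n = 6 the allowed l are 0, 1, …, 5.
Orbitals with l ≤ 4 and m_l = 3, by l: l=3 → 1; l=4 → 1.
Orbitals: 1 + 1 = 2. Each orbital carries two spin states, so 2 × 2 = 4 states.

4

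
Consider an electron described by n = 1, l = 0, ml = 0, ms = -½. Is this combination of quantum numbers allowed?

n = 1 is a positive integer. l = 0 satisfies 0 ≤ l ≤ n−1 = 0. ml = 0 lies in the range −l … +l (here 0). ms = -1/2 is one of ±1/2.
All four constraints are satisfied.

Valid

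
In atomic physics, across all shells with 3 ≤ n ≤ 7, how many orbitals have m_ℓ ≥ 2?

35

For each n in the range, tally the orbitals obeying m_ℓ ≥ 2:
n=3 → 1; n=4 → 3; n=5 → 6; n=6 → 10; n=7 → 15.
Total orbitals: 1 + 3 + 6 + 10 + 15 = 35.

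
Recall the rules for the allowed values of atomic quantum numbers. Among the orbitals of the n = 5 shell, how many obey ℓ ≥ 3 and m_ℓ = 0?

With n = 5 the allowed ℓ are 0, 1, …, 4.
Contributions: ℓ=3 → 1; ℓ=4 → 1.
Total orbitals: 1 + 1 = 2.

2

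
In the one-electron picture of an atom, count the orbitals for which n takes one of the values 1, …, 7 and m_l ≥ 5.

Work shell by shell — for each n, count the (l, m_l) pairs that satisfy m_l ≥ 5:
n=6 → 1; n=7 → 3.
Total orbitals: 1 + 3 = 4.

4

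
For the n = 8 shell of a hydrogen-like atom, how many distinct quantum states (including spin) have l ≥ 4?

Go through l = 0, …, 7 (the values permitted for n = 8).
Orbitals with l ≥ 4, by l: l=4 → 9; l=5 → 11; l=6 → 13; l=7 → 15.
Orbitals: 9 + 11 + 13 + 15 = 48. Each orbital carries two spin states, so 48 × 2 = 96 states.

96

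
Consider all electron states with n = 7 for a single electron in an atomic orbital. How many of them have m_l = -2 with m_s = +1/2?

With n = 7 the allowed l are 0, 1, …, 6.
The (l, m_l) pairs meeting m_l = -2 give: l=2 → 1; l=3 → 1; l=4 → 1; l=5 → 1; l=6 → 1.
Orbitals: 1 + 1 + 1 + 1 + 1 = 5. With m_s fixed to a single value there is one state per orbital, giving 5 states.

5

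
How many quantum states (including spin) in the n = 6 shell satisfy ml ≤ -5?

2

With n = 6 the allowed l are 0, 1, …, 5.
Per l-value: l=5 → 1.
Orbitals: 1. Each orbital carries two spin states, so 1 × 2 = 2 states.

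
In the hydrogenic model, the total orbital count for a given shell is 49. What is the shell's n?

n² = 49 ⇒ n = 7.

n = 7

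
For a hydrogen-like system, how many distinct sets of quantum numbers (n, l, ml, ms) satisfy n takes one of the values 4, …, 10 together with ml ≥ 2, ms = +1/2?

Go shell by shell, enumerating (l, ml) with ml ≥ 2:
n=4 → 3; n=5 → 6; n=6 → 10; n=7 → 15; n=8 → 21; n=9 → 28; n=10 → 36.
Orbitals: 3 + 6 + 10 + 15 + 21 + 28 + 36 = 119. With ms fixed to +1/2 there is one state per orbital, so 119 states.

119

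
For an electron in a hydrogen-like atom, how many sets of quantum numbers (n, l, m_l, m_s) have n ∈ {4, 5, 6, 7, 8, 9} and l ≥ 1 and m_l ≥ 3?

Work shell by shell — for each n, count the (l, m_l) pairs that satisfy l ≥ 1 and m_l ≥ 3:
n=4 → 1; n=5 → 3; n=6 → 6; n=7 → 10; n=8 → 15; n=9 → 21.
Orbitals: 1 + 3 + 6 + 10 + 15 + 21 = 56. Including both spin states (m_s = ±1/2) gives 2 × 56 = 112 states.

112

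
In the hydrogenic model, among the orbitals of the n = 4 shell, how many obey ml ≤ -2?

3

For n = 4, l ranges over 0 … 3.
The (l, ml) pairs meeting ml ≤ -2 give: l=2 → 1; l=3 → 2.
Total orbitals: 1 + 2 = 3.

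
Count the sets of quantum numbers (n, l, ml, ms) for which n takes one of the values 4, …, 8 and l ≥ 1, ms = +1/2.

185

Work shell by shell — for each n, count the (l, ml) pairs that satisfy l ≥ 1:
n=4 → 15; n=5 → 24; n=6 → 35; n=7 → 48; n=8 → 63.
Orbitals: 15 + 24 + 35 + 48 + 63 = 185. With ms fixed to +1/2 there is one state per orbital, so 185 states.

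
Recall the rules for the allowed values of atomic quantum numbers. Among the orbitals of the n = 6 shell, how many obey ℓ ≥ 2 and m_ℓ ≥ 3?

6

The n = 6 shell has ℓ = 0 through 5; check each.
Orbitals with ℓ ≥ 2 and m_ℓ ≥ 3, by ℓ: ℓ=3 → 1; ℓ=4 → 2; ℓ=5 → 3.
Total orbitals: 1 + 2 + 3 = 6.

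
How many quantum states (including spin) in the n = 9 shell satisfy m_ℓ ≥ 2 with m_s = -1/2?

28

Go through ℓ = 0, …, 8 (the values permitted for n = 9).
Orbitals with m_ℓ ≥ 2, by ℓ: ℓ=2 → 1; ℓ=3 → 2; ℓ=4 → 3; ℓ=5 → 4; ℓ=6 → 5; ℓ=7 → 6; ℓ=8 → 7.
Orbitals: 1 + 2 + 3 + 4 + 5 + 6 + 7 = 28. With m_s fixed to a single value there is one state per orbital, giving 28 states.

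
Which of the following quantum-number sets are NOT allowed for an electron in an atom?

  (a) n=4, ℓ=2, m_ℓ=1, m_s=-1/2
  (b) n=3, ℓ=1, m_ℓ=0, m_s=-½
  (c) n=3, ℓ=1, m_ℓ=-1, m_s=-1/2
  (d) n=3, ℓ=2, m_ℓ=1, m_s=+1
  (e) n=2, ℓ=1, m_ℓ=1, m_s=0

(d) and (e)

(d) has m_s = +1, but an electron's spin must be ±1/2.
(e) has m_s = 0, but an electron's spin must be ±1/2.
The remaining sets (a), (b), (c) satisfy all four rules.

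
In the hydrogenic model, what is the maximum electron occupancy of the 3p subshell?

A subshell with l = 1 has 2l+1 = 3 orbitals, each holding 2 electrons (spin ±1/2), so 3 × 2 = 6.

6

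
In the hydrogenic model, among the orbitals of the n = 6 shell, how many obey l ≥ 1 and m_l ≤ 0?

20

Orbitals with l ≥ 1 and m_l ≤ 0, by l: l=1 → 2; l=2 → 3; l=3 → 4; l=4 → 5; l=5 → 6.
Total orbitals: 2 + 3 + 4 + 5 + 6 = 20.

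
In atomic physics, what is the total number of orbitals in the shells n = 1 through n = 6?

Shell n has n² orbitals: 1²=1 + 2²=4 + 3²=9 + 4²=16 + 5²=25 + 6²=36 = 91 orbitals.

91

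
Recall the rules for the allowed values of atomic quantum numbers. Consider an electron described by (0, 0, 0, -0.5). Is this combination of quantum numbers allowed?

No

The principal quantum number must be a positive integer (n ≥ 1), but here n = 0.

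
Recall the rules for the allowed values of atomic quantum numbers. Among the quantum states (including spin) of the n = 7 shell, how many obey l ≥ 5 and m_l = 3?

The n = 7 shell has l = 0 through 6; check each.
Orbitals with l ≥ 5 and m_l = 3, by l: l=5 → 1; l=6 → 1.
Orbitals: 1 + 1 = 2. Each orbital carries two spin states, so 2 × 2 = 4 states.

4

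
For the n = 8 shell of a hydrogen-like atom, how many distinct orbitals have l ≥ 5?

39

The n = 8 shell has l = 0 through 7; check each.
Per l-value: l=5 → 11; l=6 → 13; l=7 → 15.
Total orbitals: 11 + 13 + 15 = 39.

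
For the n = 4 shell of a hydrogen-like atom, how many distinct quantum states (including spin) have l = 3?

14

Contributions: l=3 → 7.
Orbitals: 7. Each orbital carries two spin states, so 7 × 2 = 14 states.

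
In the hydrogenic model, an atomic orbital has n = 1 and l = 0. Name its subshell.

1s

l = 0 corresponds to the letter 's', so the subshell is 1s.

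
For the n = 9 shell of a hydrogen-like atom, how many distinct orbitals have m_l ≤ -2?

With n = 9 the allowed l are 0, 1, …, 8.
Orbitals with m_l ≤ -2, by l: l=2 → 1; l=3 → 2; l=4 → 3; l=5 → 4; l=6 → 5; l=7 → 6; l=8 → 7.
Total orbitals: 1 + 2 + 3 + 4 + 5 + 6 + 7 = 28.

28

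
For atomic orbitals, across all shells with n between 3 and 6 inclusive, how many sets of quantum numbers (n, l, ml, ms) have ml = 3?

Work shell by shell — for each n, count the (l, ml) pairs that satisfy ml = 3:
n=4 → 1; n=5 → 2; n=6 → 3.
Orbitals: 1 + 2 + 3 = 6. Including both spin states (ms = ±1/2) gives 2 × 6 = 12 states.

12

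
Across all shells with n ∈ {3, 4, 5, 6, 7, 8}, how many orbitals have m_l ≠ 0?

Count contributing orbitals for each principal shell:
n=3 → 6; n=4 → 12; n=5 → 20; n=6 → 30; n=7 → 42; n=8 → 56.
Total orbitals: 6 + 12 + 20 + 30 + 42 + 56 = 166.

166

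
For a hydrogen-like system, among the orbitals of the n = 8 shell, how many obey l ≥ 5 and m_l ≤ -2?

The n = 8 shell has l = 0 through 7; check each.
Per l-value: l=5 → 4; l=6 → 5; l=7 → 6.
Total orbitals: 4 + 5 + 6 = 15.

15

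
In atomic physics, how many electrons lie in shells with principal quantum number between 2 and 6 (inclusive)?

180

Shell n has n² orbitals: 2²=4 + 3²=9 + 4²=16 + 5²=25 + 6²=36 = 90 orbitals.
Two spin states per orbital: 2 × 90 = 180 electrons.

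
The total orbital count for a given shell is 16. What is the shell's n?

n = 4

n² = 16 ⇒ n = 4.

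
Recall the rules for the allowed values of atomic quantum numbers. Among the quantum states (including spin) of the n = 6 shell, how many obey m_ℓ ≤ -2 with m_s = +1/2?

Per ℓ-value: ℓ=2 → 1; ℓ=3 → 2; ℓ=4 → 3; ℓ=5 → 4.
Orbitals: 1 + 2 + 3 + 4 = 10. With m_s fixed to a single value there is one state per orbital, giving 10 states.

10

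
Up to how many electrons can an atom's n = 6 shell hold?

72

A shell holds 2n² electrons: 2 × 6² = 2 × 36 = 72.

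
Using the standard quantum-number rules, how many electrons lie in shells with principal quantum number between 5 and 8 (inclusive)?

348

Shell n has n² orbitals: 5²=25 + 6²=36 + 7²=49 + 8²=64 = 174 orbitals.
Two spin states per orbital: 2 × 174 = 348 electrons.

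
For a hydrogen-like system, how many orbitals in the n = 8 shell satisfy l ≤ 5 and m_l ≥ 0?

21

Go through l = 0, …, 7 (the values permitted for n = 8).
The (l, m_l) pairs meeting l ≤ 5 and m_l ≥ 0 give: l=0 → 1; l=1 → 2; l=2 → 3; l=3 → 4; l=4 → 5; l=5 → 6.
Total orbitals: 1 + 2 + 3 + 4 + 5 + 6 = 21.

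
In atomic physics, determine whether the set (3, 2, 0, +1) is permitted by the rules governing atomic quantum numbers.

The spin quantum number for an electron can only be m_s = +1/2 or −1/2; m_s = +1 is not one of those.

No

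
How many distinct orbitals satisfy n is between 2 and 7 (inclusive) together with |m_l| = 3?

20

For each n in the range, tally the orbitals obeying |m_l| = 3:
n=4 → 2; n=5 → 4; n=6 → 6; n=7 → 8.
Total orbitals: 2 + 4 + 6 + 8 = 20.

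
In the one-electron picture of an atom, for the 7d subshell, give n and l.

n = 7, l = 2

The leading integer gives n = 7; the letter 'd' means l = 2.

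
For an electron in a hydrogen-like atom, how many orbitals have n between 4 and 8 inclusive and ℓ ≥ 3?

Count contributing orbitals for each principal shell:
n=4 → 7; n=5 → 16; n=6 → 27; n=7 → 40; n=8 → 55.
Total orbitals: 7 + 16 + 27 + 40 + 55 = 145.

145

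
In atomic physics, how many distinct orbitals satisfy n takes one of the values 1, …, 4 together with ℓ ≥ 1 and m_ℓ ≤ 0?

16

Count contributing orbitals for each principal shell:
n=2 → 2; n=3 → 5; n=4 → 9.
Total orbitals: 2 + 5 + 9 = 16.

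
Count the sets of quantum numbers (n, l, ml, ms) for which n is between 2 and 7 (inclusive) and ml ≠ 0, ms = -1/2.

112

Go shell by shell, enumerating (l, ml) with ml ≠ 0:
n=2 → 2; n=3 → 6; n=4 → 12; n=5 → 20; n=6 → 30; n=7 → 42.
Orbitals: 2 + 6 + 12 + 20 + 30 + 42 = 112. With ms fixed to -1/2 there is one state per orbital, so 112 states.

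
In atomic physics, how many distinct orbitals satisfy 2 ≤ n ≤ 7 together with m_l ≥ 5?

4

Go shell by shell, enumerating (l, m_l) with m_l ≥ 5:
n=6 → 1; n=7 → 3.
Total orbitals: 1 + 3 = 4.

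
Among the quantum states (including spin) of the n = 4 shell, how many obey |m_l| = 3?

4

Per l-value: l=3 → 2.
Orbitals: 2. Each orbital carries two spin states, so 2 × 2 = 4 states.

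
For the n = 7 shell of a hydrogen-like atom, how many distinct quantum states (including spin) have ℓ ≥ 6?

26

With n = 7 the allowed ℓ are 0, 1, …, 6.
Contributions: ℓ=6 → 13.
Orbitals: 13. Each orbital carries two spin states, so 13 × 2 = 26 states.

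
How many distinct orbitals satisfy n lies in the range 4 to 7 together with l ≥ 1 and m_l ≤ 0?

70

Count contributing orbitals for each principal shell:
n=4 → 9; n=5 → 14; n=6 → 20; n=7 → 27.
Total orbitals: 9 + 14 + 20 + 27 = 70.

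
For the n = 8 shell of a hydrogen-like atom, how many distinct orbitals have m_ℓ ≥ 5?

6

For n = 8, ℓ ranges over 0 … 7.
The (ℓ, m_ℓ) pairs meeting m_ℓ ≥ 5 give: ℓ=5 → 1; ℓ=6 → 2; ℓ=7 → 3.
Total orbitals: 1 + 2 + 3 = 6.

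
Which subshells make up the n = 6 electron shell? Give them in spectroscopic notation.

6s, 6p, 6d, 6f, 6g, 6h

For n = 6, l runs from 0 to 5. In spectroscopic notation l = 0,1,2,… ↔ s,p,d,f,g,h,i, so the subshells are 6s, 6p, 6d, 6f, 6g, 6h.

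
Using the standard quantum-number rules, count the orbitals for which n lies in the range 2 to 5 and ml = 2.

Go shell by shell, enumerating (l, ml) with ml = 2:
n=3 → 1; n=4 → 2; n=5 → 3.
Total orbitals: 1 + 2 + 3 = 6.

6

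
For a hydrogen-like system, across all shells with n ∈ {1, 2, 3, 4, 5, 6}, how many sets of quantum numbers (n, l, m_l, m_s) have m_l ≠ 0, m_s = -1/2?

70

Treat each shell separately and count matching orbitals:
n=2 → 2; n=3 → 6; n=4 → 12; n=5 → 20; n=6 → 30.
Orbitals: 2 + 6 + 12 + 20 + 30 = 70. With m_s fixed to -1/2 there is one state per orbital, so 70 states.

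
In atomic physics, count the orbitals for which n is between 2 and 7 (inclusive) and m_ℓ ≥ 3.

20

For each n in the range, tally the orbitals obeying m_ℓ ≥ 3:
n=4 → 1; n=5 → 3; n=6 → 6; n=7 → 10.
Total orbitals: 1 + 3 + 6 + 10 = 20.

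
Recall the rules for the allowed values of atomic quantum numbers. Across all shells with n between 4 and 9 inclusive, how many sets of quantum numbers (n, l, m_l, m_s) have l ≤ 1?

48

Count contributing orbitals for each principal shell:
n=4 → 4; n=5 → 4; n=6 → 4; n=7 → 4; n=8 → 4; n=9 → 4.
Orbitals: 4 + 4 + 4 + 4 + 4 + 4 = 24. Including both spin states (m_s = ±1/2) gives 2 × 24 = 48 states.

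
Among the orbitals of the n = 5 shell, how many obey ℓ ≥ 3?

Contributions: ℓ=3 → 7; ℓ=4 → 9.
Total orbitals: 7 + 9 = 16.

16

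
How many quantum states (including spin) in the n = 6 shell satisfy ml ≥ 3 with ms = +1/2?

6

Contributions: l=3 → 1; l=4 → 2; l=5 → 3.
Orbitals: 1 + 2 + 3 = 6. With ms fixed to a single value there is one state per orbital, giving 6 states.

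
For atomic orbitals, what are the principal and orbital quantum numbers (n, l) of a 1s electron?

The leading integer gives n = 1; the letter 's' means l = 0.

n = 1, l = 0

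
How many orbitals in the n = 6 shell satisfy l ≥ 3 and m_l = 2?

For n = 6, l ranges over 0 … 5.
Orbitals with l ≥ 3 and m_l = 2, by l: l=3 → 1; l=4 → 1; l=5 → 1.
Total orbitals: 1 + 1 + 1 = 3.

3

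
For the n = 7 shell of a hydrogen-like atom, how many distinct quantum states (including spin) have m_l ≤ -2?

30

The (l, m_l) pairs meeting m_l ≤ -2 give: l=2 → 1; l=3 → 2; l=4 → 3; l=5 → 4; l=6 → 5.
Orbitals: 1 + 2 + 3 + 4 + 5 = 15. Each orbital carries two spin states, so 15 × 2 = 30 states.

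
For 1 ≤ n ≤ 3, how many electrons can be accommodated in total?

28

Total orbitals = 1² + 2² + 3² = 14. Doubling for spin gives 28 electrons.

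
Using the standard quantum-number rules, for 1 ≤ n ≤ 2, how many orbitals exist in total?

Total orbitals = 1² + 2² = 5.

5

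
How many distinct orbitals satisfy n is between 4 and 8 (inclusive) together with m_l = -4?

Work shell by shell — for each n, count the (l, m_l) pairs that satisfy m_l = -4:
n=5 → 1; n=6 → 2; n=7 → 3; n=8 → 4.
Total orbitals: 1 + 2 + 3 + 4 = 10.

10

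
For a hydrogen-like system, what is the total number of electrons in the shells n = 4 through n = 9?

542

Shell n has n² orbitals: 4²=16 + 5²=25 + 6²=36 + 7²=49 + 8²=64 + 9²=81 = 271 orbitals.
Two spin states per orbital: 2 × 271 = 542 electrons.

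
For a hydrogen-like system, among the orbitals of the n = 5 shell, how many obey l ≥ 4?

9

For n = 5, l ranges over 0 … 4.
Orbitals with l ≥ 4, by l: l=4 → 9.
Total orbitals: 9.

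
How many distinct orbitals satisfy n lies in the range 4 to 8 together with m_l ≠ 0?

160

Per-shell orbital counts meeting the constraint:
n=4 → 12; n=5 → 20; n=6 → 30; n=7 → 42; n=8 → 56.
Total orbitals: 12 + 20 + 30 + 42 + 56 = 160.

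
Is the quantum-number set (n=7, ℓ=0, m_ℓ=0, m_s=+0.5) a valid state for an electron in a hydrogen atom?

n = 7 is a positive integer. ℓ = 0 satisfies 0 ≤ ℓ ≤ n−1 = 6. m_ℓ = 0 lies in the range −ℓ … +ℓ (here 0). m_s = +1/2 is one of ±1/2.
All four constraints are satisfied.

Valid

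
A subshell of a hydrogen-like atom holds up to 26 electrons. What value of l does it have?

2(2l+1) = 26 ⇒ 2l+1 = 13 ⇒ l = 6.

l = 6 (i)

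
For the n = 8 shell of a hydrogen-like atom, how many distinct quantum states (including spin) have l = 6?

Go through l = 0, …, 7 (the values permitted for n = 8).
Per l-value: l=6 → 13.
Orbitals: 13. Each orbital carries two spin states, so 13 × 2 = 26 states.

26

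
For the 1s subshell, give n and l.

n = 1, l = 0

The leading integer gives n = 1; the letter 's' means l = 0.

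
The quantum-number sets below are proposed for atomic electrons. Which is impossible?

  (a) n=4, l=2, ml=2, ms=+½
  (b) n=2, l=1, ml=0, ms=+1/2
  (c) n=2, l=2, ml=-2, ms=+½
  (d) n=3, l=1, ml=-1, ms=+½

(c)

(c) has l = 2 ≥ n = 2, violating 0 ≤ l ≤ n−1.
The remaining sets (a), (b), (d) satisfy all four rules.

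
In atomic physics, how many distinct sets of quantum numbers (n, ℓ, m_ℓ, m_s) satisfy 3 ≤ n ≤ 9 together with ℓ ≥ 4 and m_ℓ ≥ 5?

40

Per-shell orbital counts meeting the constraint:
n=6 → 1; n=7 → 3; n=8 → 6; n=9 → 10.
Orbitals: 1 + 3 + 6 + 10 = 20. Including both spin states (m_s = ±1/2) gives 2 × 20 = 40 states.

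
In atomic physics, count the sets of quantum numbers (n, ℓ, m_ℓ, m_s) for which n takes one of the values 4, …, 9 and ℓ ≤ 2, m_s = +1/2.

54

Work shell by shell — for each n, count the (ℓ, m_ℓ) pairs that satisfy ℓ ≤ 2:
n=4 → 9; n=5 → 9; n=6 → 9; n=7 → 9; n=8 → 9; n=9 → 9.
Orbitals: 9 + 9 + 9 + 9 + 9 + 9 = 54. With m_s fixed to +1/2 there is one state per orbital, so 54 states.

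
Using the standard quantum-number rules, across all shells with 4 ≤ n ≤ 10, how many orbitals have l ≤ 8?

For each n in the range, tally the orbitals obeying l ≤ 8:
n=4 → 16; n=5 → 25; n=6 → 36; n=7 → 49; n=8 → 64; n=9 → 81; n=10 → 81.
Total orbitals: 16 + 25 + 36 + 49 + 64 + 81 + 81 = 352.

352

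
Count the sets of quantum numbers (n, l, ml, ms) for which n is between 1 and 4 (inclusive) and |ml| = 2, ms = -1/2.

6

Treat each shell separately and count matching orbitals:
n=3 → 2; n=4 → 4.
Orbitals: 2 + 4 = 6. With ms fixed to -1/2 there is one state per orbital, so 6 states.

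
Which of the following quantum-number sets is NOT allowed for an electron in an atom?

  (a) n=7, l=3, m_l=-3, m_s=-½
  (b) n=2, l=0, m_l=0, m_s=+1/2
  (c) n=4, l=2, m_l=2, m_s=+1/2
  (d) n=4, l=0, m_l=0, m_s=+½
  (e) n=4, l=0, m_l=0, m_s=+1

(e) has m_s = +1, but an electron's spin must be ±1/2.
The remaining sets (a), (b), (c), (d) satisfy all four rules.

(e)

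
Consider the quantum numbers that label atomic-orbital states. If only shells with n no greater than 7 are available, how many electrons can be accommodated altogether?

280

Total orbitals = 1² + 2² + 3² + 4² + 5² + 6² + 7² = 140. Doubling for spin gives 280 electrons.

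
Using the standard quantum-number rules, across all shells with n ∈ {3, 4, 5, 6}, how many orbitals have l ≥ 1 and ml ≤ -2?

20

Treat each shell separately and count matching orbitals:
n=3 → 1; n=4 → 3; n=5 → 6; n=6 → 10.
Total orbitals: 1 + 3 + 6 + 10 = 20.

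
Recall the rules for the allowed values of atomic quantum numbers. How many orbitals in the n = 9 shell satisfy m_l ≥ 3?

21

Per l-value: l=3 → 1; l=4 → 2; l=5 → 3; l=6 → 4; l=7 → 5; l=8 → 6.
Total orbitals: 1 + 2 + 3 + 4 + 5 + 6 = 21.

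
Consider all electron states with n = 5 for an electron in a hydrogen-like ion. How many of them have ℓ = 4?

18

The n = 5 shell has ℓ = 0 through 4; check each.
Per ℓ-value: ℓ=4 → 9.
Orbitals: 9. Each orbital carries two spin states, so 9 × 2 = 18 states.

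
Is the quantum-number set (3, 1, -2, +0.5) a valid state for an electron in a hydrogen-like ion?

No

The magnetic quantum number must satisfy −l ≤ ml ≤ l. With l = 1, ml can only be -1, 0, 1, so ml = -2 is forbidden.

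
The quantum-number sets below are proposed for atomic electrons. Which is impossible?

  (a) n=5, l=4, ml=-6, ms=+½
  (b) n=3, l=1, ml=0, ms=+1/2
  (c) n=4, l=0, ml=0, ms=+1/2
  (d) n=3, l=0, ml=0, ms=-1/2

(a)

(a) has |ml| = 6 > l = 4, violating −l ≤ ml ≤ l.
The remaining sets (b), (c), (d) satisfy all four rules.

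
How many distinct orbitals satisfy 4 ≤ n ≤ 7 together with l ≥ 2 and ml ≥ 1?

Work shell by shell — for each n, count the (l, ml) pairs that satisfy l ≥ 2 and ml ≥ 1:
n=4 → 5; n=5 → 9; n=6 → 14; n=7 → 20.
Total orbitals: 5 + 9 + 14 + 20 = 48.

48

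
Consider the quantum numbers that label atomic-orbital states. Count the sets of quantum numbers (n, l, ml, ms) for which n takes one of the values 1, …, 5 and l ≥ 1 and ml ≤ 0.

60

Go shell by shell, enumerating (l, ml) with l ≥ 1 and ml ≤ 0:
n=2 → 2; n=3 → 5; n=4 → 9; n=5 → 14.
Orbitals: 2 + 5 + 9 + 14 = 30. Including both spin states (ms = ±1/2) gives 2 × 30 = 60 states.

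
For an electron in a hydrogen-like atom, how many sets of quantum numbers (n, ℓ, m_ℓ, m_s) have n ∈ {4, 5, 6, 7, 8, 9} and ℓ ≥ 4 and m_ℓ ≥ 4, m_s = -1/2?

35

Treat each shell separately and count matching orbitals:
n=5 → 1; n=6 → 3; n=7 → 6; n=8 → 10; n=9 → 15.
Orbitals: 1 + 3 + 6 + 10 + 15 = 35. With m_s fixed to -1/2 there is one state per orbital, so 35 states.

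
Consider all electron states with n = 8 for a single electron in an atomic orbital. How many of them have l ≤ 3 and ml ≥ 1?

12

With n = 8 the allowed l are 0, 1, …, 7.
Per l-value: l=1 → 1; l=2 → 2; l=3 → 3.
Orbitals: 1 + 2 + 3 = 6. Each orbital carries two spin states, so 6 × 2 = 12 states.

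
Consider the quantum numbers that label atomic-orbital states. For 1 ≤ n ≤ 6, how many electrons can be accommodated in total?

182

Total orbitals = 1² + 2² + 3² + 4² + 5² + 6² = 91. Doubling for spin gives 182 electrons.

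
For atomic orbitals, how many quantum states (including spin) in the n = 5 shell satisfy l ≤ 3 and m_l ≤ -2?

Orbitals with l ≤ 3 and m_l ≤ -2, by l: l=2 → 1; l=3 → 2.
Orbitals: 1 + 2 = 3. Each orbital carries two spin states, so 3 × 2 = 6 states.

6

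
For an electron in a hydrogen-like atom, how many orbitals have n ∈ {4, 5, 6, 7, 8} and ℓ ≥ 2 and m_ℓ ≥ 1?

75

Treat each shell separately and count matching orbitals:
n=4 → 5; n=5 → 9; n=6 → 14; n=7 → 20; n=8 → 27.
Total orbitals: 5 + 9 + 14 + 20 + 27 = 75.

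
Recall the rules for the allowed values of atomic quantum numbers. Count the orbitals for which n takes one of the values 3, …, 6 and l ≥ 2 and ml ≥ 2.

20

Work shell by shell — for each n, count the (l, ml) pairs that satisfy l ≥ 2 and ml ≥ 2:
n=3 → 1; n=4 → 3; n=5 → 6; n=6 → 10.
Total orbitals: 1 + 3 + 6 + 10 = 20.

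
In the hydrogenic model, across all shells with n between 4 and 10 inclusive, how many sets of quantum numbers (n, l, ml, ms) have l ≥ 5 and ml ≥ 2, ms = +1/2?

80

Count contributing orbitals for each principal shell:
n=6 → 4; n=7 → 9; n=8 → 15; n=9 → 22; n=10 → 30.
Orbitals: 4 + 9 + 15 + 22 + 30 = 80. With ms fixed to +1/2 there is one state per orbital, so 80 states.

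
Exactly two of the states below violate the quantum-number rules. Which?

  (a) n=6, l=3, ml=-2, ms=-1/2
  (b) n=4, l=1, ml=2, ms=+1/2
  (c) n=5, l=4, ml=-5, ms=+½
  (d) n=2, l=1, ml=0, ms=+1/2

(b) has |ml| = 2 > l = 1, violating −l ≤ ml ≤ l.
(c) has |ml| = 5 > l = 4, violating −l ≤ ml ≤ l.
The remaining sets (a), (d) satisfy all four rules.

(b) and (c)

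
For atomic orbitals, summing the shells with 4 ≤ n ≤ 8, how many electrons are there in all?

Shell n has n² orbitals: 4²=16 + 5²=25 + 6²=36 + 7²=49 + 8²=64 = 190 orbitals.
Two spin states per orbital: 2 × 190 = 380 electrons.

380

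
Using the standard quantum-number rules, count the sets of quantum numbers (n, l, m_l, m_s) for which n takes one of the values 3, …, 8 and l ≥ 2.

Go shell by shell, enumerating (l, m_l) with l ≥ 2:
n=3 → 5; n=4 → 12; n=5 → 21; n=6 → 32; n=7 → 45; n=8 → 60.
Orbitals: 5 + 12 + 21 + 32 + 45 + 60 = 175. Including both spin states (m_s = ±1/2) gives 2 × 175 = 350 states.

350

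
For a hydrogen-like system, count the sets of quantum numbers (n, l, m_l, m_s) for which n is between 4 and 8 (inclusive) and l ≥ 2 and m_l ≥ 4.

For each n in the range, tally the orbitals obeying l ≥ 2 and m_l ≥ 4:
n=5 → 1; n=6 → 3; n=7 → 6; n=8 → 10.
Orbitals: 1 + 3 + 6 + 10 = 20. Including both spin states (m_s = ±1/2) gives 2 × 20 = 40 states.

40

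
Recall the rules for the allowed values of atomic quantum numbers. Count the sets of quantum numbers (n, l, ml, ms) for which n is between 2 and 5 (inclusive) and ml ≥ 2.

Work shell by shell — for each n, count the (l, ml) pairs that satisfy ml ≥ 2:
n=3 → 1; n=4 → 3; n=5 → 6.
Orbitals: 1 + 3 + 6 = 10. Including both spin states (ms = ±1/2) gives 2 × 10 = 20 states.

20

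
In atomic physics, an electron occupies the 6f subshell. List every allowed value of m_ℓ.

-3, -2, -1, 0, 1, 2, 3

The 6f subshell has ℓ = 3, and m_ℓ takes every integer from −ℓ to +ℓ. With ℓ = 3 that gives the 7 values -3, -2, -1, 0, 1, 2, 3.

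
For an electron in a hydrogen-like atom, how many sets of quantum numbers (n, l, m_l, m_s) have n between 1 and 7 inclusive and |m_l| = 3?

For each n in the range, tally the orbitals obeying |m_l| = 3:
n=4 → 2; n=5 → 4; n=6 → 6; n=7 → 8.
Orbitals: 2 + 4 + 6 + 8 = 20. Including both spin states (m_s = ±1/2) gives 2 × 20 = 40 states.

40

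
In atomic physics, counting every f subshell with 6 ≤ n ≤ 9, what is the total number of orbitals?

An f subshell (l = 3) exists for every n ≥ 4, so shells n = 6, 7, 8, 9 each contribute one — 4 subshells.
Since each f subshell has 2·3+1 = 7 orbitals, the total is 4 × 7 = 28.

28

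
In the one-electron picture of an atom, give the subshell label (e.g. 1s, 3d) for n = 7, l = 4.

l = 4 corresponds to the letter 'g', so the subshell is 7g.

7g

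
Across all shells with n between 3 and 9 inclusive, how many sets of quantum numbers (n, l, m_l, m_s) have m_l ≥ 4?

70

For each n in the range, tally the orbitals obeying m_l ≥ 4:
n=5 → 1; n=6 → 3; n=7 → 6; n=8 → 10; n=9 → 15.
Orbitals: 1 + 3 + 6 + 10 + 15 = 35. Including both spin states (m_s = ±1/2) gives 2 × 35 = 70 states.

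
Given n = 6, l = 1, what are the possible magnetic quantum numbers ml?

ml takes every integer from −l to +l. With l = 1 that gives the 3 values -1, 0, 1.

-1, 0, 1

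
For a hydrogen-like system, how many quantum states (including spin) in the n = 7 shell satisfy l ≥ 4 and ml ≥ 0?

36

Go through l = 0, …, 6 (the values permitted for n = 7).
The (l, ml) pairs meeting l ≥ 4 and ml ≥ 0 give: l=4 → 5; l=5 → 6; l=6 → 7.
Orbitals: 5 + 6 + 7 = 18. Each orbital carries two spin states, so 18 × 2 = 36 states.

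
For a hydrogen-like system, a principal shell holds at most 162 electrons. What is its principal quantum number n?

2n² = 162 ⇒ n² = 81 ⇒ n = 9.

n = 9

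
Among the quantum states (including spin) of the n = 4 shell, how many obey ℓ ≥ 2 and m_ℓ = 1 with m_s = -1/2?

Go through ℓ = 0, …, 3 (the values permitted for n = 4).
Per ℓ-value: ℓ=2 → 1; ℓ=3 → 1.
Orbitals: 1 + 1 = 2. With m_s fixed to a single value there is one state per orbital, giving 2 states.

2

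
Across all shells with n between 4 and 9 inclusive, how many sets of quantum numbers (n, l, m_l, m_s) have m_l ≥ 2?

Count contributing orbitals for each principal shell:
n=4 → 3; n=5 → 6; n=6 → 10; n=7 → 15; n=8 → 21; n=9 → 28.
Orbitals: 3 + 6 + 10 + 15 + 21 + 28 = 83. Including both spin states (m_s = ±1/2) gives 2 × 83 = 166 states.

166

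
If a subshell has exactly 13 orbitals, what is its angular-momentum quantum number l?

2l+1 = 13 gives l = 6.

l = 6 (i)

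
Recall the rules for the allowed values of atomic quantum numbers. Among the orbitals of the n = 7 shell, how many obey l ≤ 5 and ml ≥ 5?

1

Per l-value: l=5 → 1.
Total orbitals: 1.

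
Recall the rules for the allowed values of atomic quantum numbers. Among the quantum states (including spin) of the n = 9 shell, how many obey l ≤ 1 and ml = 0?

4

The n = 9 shell has l = 0 through 8; check each.
Orbitals with l ≤ 1 and ml = 0, by l: l=0 → 1; l=1 → 1.
Orbitals: 1 + 1 = 2. Each orbital carries two spin states, so 2 × 2 = 4 states.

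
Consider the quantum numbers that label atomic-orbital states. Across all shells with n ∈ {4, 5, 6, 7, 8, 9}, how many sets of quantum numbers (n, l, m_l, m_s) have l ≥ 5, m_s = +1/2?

130

Go shell by shell, enumerating (l, m_l) with l ≥ 5:
n=6 → 11; n=7 → 24; n=8 → 39; n=9 → 56.
Orbitals: 11 + 24 + 39 + 56 = 130. With m_s fixed to +1/2 there is one state per orbital, so 130 states.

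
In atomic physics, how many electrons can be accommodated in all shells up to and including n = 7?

280

Total orbitals = 1² + 2² + 3² + 4² + 5² + 6² + 7² = 140. Doubling for spin gives 280 electrons.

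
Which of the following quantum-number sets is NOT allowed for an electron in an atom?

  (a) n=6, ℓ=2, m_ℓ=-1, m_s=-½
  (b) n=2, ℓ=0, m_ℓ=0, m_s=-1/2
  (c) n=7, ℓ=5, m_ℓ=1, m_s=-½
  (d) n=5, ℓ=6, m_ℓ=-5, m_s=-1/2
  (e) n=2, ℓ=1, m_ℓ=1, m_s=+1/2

(d) has ℓ = 6 ≥ n = 5, violating 0 ≤ ℓ ≤ n−1.
The remaining sets (a), (b), (c), (e) satisfy all four rules.

(d)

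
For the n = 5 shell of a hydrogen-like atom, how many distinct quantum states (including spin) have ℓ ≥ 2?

42

Go through ℓ = 0, …, 4 (the values permitted for n = 5).
The (ℓ, m_ℓ) pairs meeting ℓ ≥ 2 give: ℓ=2 → 5; ℓ=3 → 7; ℓ=4 → 9.
Orbitals: 5 + 7 + 9 = 21. Each orbital carries two spin states, so 21 × 2 = 42 states.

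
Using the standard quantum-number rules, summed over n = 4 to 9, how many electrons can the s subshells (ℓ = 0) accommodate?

12

An s subshell (ℓ = 0) exists for every n ≥ 1, so shells n = 4, 5, 6, 7, 8, 9 each contribute one — 6 subshells.
Since each s subshell holds 2(2·0+1) = 2 electrons, the total is 6 × 2 = 12.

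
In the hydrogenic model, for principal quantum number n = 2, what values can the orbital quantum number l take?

l is an integer with 0 ≤ l ≤ n−1, so for n = 2: l = 0, 1.

0, 1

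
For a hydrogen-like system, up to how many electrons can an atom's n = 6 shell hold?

A shell holds 2n² electrons: 2 × 6² = 2 × 36 = 72.

72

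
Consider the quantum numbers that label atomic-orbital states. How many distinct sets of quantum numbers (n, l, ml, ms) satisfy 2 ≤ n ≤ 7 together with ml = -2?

Work shell by shell — for each n, count the (l, ml) pairs that satisfy ml = -2:
n=3 → 1; n=4 → 2; n=5 → 3; n=6 → 4; n=7 → 5.
Orbitals: 1 + 2 + 3 + 4 + 5 = 15. Including both spin states (ms = ±1/2) gives 2 × 15 = 30 states.

30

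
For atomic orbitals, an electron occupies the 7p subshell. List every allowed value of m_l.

The 7p subshell has l = 1, and m_l takes every integer from −l to +l. With l = 1 that gives the 3 values -1, 0, 1.

-1, 0, 1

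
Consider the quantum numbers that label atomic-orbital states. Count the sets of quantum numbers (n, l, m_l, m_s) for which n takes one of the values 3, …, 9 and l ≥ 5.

Count contributing orbitals for each principal shell:
n=6 → 11; n=7 → 24; n=8 → 39; n=9 → 56.
Orbitals: 11 + 24 + 39 + 56 = 130. Including both spin states (m_s = ±1/2) gives 2 × 130 = 260 states.

260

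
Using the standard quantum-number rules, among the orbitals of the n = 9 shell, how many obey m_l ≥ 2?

28

Contributions: l=2 → 1; l=3 → 2; l=4 → 3; l=5 → 4; l=6 → 5; l=7 → 6; l=8 → 7.
Total orbitals: 1 + 2 + 3 + 4 + 5 + 6 + 7 = 28.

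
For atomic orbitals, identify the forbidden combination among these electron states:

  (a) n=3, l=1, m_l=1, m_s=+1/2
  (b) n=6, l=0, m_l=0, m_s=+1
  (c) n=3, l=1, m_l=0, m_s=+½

(b) has m_s = +1, but an electron's spin must be ±1/2.
The remaining sets (a), (c) satisfy all four rules.

(b)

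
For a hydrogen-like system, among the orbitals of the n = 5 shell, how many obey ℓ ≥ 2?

21

Orbitals with ℓ ≥ 2, by ℓ: ℓ=2 → 5; ℓ=3 → 7; ℓ=4 → 9.
Total orbitals: 5 + 7 + 9 = 21.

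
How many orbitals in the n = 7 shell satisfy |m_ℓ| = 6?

2

The n = 7 shell has ℓ = 0 through 6; check each.
Orbitals with |m_ℓ| = 6, by ℓ: ℓ=6 → 2.
Total orbitals: 2.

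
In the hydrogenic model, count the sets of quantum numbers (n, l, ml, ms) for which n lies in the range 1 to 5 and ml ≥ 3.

8

For each n in the range, tally the orbitals obeying ml ≥ 3:
n=4 → 1; n=5 → 3.
Orbitals: 1 + 3 = 4. Including both spin states (ms = ±1/2) gives 2 × 4 = 8 states.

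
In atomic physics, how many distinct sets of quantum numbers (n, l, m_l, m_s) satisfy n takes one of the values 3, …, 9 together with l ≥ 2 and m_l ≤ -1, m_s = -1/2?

For each n in the range, tally the orbitals obeying l ≥ 2 and m_l ≤ -1:
n=3 → 2; n=4 → 5; n=5 → 9; n=6 → 14; n=7 → 20; n=8 → 27; n=9 → 35.
Orbitals: 2 + 5 + 9 + 14 + 20 + 27 + 35 = 112. With m_s fixed to -1/2 there is one state per orbital, so 112 states.

112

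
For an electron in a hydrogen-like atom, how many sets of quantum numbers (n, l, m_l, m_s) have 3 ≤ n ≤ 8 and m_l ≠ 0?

Go shell by shell, enumerating (l, m_l) with m_l ≠ 0:
n=3 → 6; n=4 → 12; n=5 → 20; n=6 → 30; n=7 → 42; n=8 → 56.
Orbitals: 6 + 12 + 20 + 30 + 42 + 56 = 166. Including both spin states (m_s = ±1/2) gives 2 × 166 = 332 states.

332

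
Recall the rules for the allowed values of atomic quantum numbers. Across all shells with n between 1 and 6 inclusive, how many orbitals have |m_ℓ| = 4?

For each n in the range, tally the orbitals obeying |m_ℓ| = 4:
n=5 → 2; n=6 → 4.
Total orbitals: 2 + 4 = 6.

6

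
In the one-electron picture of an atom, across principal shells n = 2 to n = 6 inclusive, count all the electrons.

Shell n has n² orbitals: 2²=4 + 3²=9 + 4²=16 + 5²=25 + 6²=36 = 90 orbitals.
Two spin states per orbital: 2 × 90 = 180 electrons.

180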